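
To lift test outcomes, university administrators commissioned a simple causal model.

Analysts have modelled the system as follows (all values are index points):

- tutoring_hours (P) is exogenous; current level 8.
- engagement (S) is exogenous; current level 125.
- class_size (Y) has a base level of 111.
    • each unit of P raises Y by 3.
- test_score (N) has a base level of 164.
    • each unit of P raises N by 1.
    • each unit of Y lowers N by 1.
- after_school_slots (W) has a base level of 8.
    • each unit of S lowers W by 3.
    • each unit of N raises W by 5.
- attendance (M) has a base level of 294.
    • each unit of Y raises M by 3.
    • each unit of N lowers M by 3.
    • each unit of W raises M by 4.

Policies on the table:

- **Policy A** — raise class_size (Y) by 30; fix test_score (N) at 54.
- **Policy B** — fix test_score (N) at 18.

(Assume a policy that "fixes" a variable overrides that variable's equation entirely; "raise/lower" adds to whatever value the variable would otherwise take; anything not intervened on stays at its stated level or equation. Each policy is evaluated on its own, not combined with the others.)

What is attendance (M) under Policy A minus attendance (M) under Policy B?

702

Policy A (Y + 30, N := 54):
  P = 8
  S = 125
  Y = 111 + 3·8 (+30 from intervention) = 165
  N = 54
  W = 8 − 3·125 + 5·54 = -97
  M = 294 + 3·165 − 3·54 + 4·(-97) = 239
Policy B (N := 18):
  P = 8
  S = 125
  Y = 111 + 3·8 = 135
  N = 18
  W = 8 − 3·125 + 5·18 = -277
  M = 294 + 3·135 − 3·18 + 4·(-277) = -463
M: 239 − (-463) = 702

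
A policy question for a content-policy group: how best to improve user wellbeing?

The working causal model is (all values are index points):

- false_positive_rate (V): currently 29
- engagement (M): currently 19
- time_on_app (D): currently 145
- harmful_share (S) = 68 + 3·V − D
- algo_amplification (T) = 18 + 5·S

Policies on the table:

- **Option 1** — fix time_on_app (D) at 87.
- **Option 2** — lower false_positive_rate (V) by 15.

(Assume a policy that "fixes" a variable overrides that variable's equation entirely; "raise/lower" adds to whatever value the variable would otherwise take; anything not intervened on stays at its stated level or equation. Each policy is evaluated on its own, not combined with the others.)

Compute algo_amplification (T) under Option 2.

Option 2 (V − 15):
  V = 29 − 15 = 14
  D = 145
  S = 68 + 3·14 − 145 = -35
  T = 18 + 5·(-35) = -157

-157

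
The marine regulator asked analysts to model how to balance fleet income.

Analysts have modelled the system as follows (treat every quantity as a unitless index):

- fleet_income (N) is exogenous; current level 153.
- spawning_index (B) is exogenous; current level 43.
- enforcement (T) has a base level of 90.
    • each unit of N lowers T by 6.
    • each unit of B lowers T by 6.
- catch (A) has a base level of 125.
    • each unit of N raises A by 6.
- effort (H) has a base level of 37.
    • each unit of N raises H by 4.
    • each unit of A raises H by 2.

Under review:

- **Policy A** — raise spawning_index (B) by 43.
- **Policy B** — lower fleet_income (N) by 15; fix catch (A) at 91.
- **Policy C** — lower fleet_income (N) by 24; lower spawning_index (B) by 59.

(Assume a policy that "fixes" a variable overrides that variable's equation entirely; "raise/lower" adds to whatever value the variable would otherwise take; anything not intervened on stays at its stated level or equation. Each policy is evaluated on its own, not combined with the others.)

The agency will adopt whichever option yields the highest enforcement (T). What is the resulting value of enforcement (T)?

Policy A (B + 43):
  N = 153
  B = 43 + 43 = 86
  T = 90 − 6·153 − 6·86 = -1344
Policy B (N − 15, A := 91):
  N = 153 − 15 = 138
  B = 43
  T = 90 − 6·138 − 6·43 = -996
Policy C (N − 24, B − 59):
  N = 153 − 24 = 129
  B = 43 − 59 = -16
  T = 90 − 6·129 − 6·(-16) = -588
Comparing — Policy A: T=-1344, Policy B: T=-996, Policy C: T=-588. Highest is -588 (Policy C).

-588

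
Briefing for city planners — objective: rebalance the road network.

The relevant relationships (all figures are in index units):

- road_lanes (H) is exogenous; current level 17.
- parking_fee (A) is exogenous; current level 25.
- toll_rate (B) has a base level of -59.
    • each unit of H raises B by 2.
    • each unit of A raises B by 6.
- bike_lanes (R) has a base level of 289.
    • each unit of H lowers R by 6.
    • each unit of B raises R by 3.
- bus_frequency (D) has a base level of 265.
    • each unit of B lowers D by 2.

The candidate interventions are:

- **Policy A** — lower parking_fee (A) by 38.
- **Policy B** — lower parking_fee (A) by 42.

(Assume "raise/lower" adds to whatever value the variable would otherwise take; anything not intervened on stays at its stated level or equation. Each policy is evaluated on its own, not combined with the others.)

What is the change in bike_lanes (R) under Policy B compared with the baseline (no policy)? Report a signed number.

-756

Baseline:
  H = 17
  A = 25
  B = -59 + 2·17 + 6·25 = 125
  R = 289 − 6·17 + 3·125 = 562
Policy B (A − 42):
  H = 17
  A = 25 − 42 = -17
  B = -59 + 2·17 + 6·(-17) = -127
  R = 289 − 6·17 + 3·(-127) = -194
Change in R: -194 − 562 = -756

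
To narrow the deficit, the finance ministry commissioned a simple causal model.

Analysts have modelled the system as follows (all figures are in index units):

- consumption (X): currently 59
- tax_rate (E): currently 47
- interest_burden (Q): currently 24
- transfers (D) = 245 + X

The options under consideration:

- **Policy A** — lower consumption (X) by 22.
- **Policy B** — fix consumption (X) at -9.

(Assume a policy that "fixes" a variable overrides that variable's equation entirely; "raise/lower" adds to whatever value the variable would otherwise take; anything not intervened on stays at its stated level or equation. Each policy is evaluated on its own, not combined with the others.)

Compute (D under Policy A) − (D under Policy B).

Policy A (X − 22):
  X = 59 − 22 = 37
  D = 245 + 37 = 282
Policy B (X := -9):
  X = -9
  D = 245 + (-9) = 236
D: 282 − 236 = 46

46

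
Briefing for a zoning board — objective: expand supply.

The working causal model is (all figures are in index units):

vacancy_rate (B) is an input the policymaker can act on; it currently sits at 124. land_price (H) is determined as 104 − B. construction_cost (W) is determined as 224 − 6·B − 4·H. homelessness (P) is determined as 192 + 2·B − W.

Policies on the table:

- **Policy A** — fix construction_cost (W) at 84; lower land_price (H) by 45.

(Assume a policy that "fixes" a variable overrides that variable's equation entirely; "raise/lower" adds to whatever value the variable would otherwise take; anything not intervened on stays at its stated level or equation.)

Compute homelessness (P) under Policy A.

Policy A (W := 84, H − 45):
  B = 124
  H = 104 − 124 (−45 from intervention) = -65
  W = 84
  P = 192 + 2·124 − 84 = 356

356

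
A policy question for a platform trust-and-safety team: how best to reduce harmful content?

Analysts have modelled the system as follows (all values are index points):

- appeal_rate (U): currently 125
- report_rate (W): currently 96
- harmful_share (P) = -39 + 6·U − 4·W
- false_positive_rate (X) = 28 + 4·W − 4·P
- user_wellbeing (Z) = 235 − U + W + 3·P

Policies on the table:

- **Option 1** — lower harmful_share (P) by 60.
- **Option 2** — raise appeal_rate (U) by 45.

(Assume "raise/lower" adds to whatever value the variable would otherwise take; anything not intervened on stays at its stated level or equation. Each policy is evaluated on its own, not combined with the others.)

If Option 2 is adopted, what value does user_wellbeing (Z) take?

Option 2 (U + 45):
  U = 125 + 45 = 170
  W = 96
  P = -39 + 6·170 − 4·96 = 597
  Z = 235 − 170 + 96 + 3·597 = 1952

1952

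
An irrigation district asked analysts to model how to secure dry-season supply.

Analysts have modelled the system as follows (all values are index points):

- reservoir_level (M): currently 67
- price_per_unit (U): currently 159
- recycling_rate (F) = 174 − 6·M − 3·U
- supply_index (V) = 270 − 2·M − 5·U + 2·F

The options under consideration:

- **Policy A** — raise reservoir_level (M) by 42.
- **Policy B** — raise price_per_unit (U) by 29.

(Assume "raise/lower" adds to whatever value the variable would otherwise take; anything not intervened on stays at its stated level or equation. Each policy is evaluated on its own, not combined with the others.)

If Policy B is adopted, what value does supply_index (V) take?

Policy B (U + 29):
  M = 67
  U = 159 + 29 = 188
  F = 174 − 6·67 − 3·188 = -792
  V = 270 − 2·67 − 5·188 + 2·(-792) = -2388

-2388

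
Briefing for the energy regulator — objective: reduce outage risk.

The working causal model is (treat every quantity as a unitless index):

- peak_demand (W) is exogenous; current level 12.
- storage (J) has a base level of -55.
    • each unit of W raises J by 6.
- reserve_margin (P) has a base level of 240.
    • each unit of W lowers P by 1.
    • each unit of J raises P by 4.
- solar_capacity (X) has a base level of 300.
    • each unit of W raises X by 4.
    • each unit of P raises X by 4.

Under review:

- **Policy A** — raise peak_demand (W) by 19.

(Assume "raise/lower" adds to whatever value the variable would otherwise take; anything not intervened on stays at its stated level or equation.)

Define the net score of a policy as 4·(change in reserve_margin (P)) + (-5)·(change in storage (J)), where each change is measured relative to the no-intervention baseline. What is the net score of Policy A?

Baseline:
  W = 12
  J = -55 + 6·12 = 17
  P = 240 − 12 + 4·17 = 296
Policy A (W + 19):
  W = 12 + 19 = 31
  J = -55 + 6·31 = 131
  P = 240 − 31 + 4·131 = 733
ΔP = 733 − 296 = 437; ΔJ = 131 − 17 = 114
Score = 4·437 + (-5)·114 = 1178

1178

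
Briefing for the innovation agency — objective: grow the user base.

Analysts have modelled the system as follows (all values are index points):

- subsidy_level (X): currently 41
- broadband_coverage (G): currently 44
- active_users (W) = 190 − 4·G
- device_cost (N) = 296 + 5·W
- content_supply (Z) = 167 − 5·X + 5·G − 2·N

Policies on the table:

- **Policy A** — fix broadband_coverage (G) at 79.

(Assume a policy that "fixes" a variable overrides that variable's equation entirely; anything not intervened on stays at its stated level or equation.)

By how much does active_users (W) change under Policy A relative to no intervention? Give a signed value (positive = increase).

-140

Baseline:
  G = 44
  W = 190 − 4·44 = 14
Policy A (G := 79):
  G = 79
  W = 190 − 4·79 = -126
Change in W: -126 − 14 = -140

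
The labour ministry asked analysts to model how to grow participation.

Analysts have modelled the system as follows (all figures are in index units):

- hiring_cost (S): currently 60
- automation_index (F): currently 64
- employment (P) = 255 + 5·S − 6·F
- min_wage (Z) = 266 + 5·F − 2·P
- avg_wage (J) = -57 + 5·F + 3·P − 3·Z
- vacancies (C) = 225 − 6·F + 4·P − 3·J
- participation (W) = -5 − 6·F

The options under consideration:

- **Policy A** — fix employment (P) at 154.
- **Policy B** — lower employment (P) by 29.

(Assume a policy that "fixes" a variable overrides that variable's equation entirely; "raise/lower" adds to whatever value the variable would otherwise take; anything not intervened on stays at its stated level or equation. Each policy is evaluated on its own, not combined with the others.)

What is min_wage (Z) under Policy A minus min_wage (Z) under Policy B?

Policy A (P := 154):
  S = 60
  F = 64
  P = 154
  Z = 266 + 5·64 − 2·154 = 278
Policy B (P − 29):
  S = 60
  F = 64
  P = 255 + 5·60 − 6·64 (−29 from intervention) = 142
  Z = 266 + 5·64 − 2·142 = 302
Z: 278 − 302 = -24

-24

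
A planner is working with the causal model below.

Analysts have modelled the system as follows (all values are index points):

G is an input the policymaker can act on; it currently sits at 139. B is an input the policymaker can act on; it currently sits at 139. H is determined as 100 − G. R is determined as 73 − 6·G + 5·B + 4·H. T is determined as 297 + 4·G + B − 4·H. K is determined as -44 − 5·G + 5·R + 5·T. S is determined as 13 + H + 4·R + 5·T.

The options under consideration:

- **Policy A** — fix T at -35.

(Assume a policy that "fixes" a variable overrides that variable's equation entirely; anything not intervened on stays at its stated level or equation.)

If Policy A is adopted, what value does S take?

Policy A (T := -35):
  G = 139
  B = 139
  H = 100 − 139 = -39
  R = 73 − 6·139 + 5·139 + 4·(-39) = -222
  T = -35
  S = 13 + (-39) + 4·(-222) + 5·(-35) = -1089

-1089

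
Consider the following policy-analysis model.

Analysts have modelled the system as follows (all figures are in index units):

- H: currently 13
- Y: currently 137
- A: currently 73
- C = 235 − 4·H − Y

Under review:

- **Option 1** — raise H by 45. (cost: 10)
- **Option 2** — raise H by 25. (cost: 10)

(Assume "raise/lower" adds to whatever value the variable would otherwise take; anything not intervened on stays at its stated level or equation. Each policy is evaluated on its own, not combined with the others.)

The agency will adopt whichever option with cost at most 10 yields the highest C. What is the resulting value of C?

Option 1 (H + 45):
  H = 13 + 45 = 58
  Y = 137
  C = 235 − 4·58 − 137 = -134
Option 2 (H + 25):
  H = 13 + 25 = 38
  Y = 137
  C = 235 − 4·38 − 137 = -54
Comparing — Option 1: C=-134, Option 2: C=-54. Highest is -54 (Option 2).

-54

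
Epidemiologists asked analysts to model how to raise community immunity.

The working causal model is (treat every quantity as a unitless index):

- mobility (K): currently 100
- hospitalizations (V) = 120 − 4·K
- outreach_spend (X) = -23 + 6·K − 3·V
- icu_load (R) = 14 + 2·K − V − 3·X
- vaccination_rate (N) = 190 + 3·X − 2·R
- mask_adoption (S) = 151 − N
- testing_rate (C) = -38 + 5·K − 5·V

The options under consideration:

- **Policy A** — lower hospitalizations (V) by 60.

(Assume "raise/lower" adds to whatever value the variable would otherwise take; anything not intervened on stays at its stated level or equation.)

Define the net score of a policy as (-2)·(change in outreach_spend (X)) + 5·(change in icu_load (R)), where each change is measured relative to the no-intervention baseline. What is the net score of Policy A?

-2760

Baseline:
  K = 100
  V = 120 − 4·100 = -280
  X = -23 + 6·100 − 3·(-280) = 1417
  R = 14 + 2·100 − (-280) − 3·1417 = -3757
Policy A (V − 60):
  K = 100
  V = 120 − 4·100 (−60 from intervention) = -340
  X = -23 + 6·100 − 3·(-340) = 1597
  R = 14 + 2·100 − (-340) − 3·1597 = -4237
ΔX = 1597 − 1417 = 180; ΔR = -4237 − (-3757) = -480
Score = (-2)·180 + 5·(-480) = -2760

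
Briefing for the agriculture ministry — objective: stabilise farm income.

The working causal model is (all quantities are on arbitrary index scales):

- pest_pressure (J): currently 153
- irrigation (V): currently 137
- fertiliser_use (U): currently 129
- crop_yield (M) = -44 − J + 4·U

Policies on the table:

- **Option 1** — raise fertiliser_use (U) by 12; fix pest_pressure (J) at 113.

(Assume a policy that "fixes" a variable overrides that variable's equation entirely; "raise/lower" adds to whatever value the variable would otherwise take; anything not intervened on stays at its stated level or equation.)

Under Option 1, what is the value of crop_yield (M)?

407

Option 1 (U + 12, J := 113):
  J = 113
  U = 129 + 12 = 141
  M = -44 − 113 + 4·141 = 407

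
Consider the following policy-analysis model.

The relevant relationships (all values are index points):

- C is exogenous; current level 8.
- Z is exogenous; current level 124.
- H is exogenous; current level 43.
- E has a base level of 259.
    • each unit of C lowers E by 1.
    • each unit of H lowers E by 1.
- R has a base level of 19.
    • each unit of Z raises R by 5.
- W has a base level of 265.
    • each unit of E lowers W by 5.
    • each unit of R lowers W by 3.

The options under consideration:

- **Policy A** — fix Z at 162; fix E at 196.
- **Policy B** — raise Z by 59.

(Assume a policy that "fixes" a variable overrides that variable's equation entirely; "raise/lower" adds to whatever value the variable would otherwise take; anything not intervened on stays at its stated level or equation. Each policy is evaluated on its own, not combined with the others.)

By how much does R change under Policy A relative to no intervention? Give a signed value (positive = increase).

Baseline:
  Z = 124
  R = 19 + 5·124 = 639
Policy A (Z := 162, E := 196):
  Z = 162
  R = 19 + 5·162 = 829
Change in R: 829 − 639 = 190

190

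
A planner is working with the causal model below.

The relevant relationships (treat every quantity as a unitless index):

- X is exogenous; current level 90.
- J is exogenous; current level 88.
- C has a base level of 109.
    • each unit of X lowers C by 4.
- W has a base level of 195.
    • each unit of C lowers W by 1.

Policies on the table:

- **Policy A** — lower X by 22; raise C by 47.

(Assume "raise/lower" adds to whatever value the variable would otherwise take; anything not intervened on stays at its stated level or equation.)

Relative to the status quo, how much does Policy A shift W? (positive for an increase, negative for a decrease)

-135

Baseline:
  X = 90
  C = 109 − 4·90 = -251
  W = 195 − (-251) = 446
Policy A (X − 22, C + 47):
  X = 90 − 22 = 68
  C = 109 − 4·68 (+47 from intervention) = -116
  W = 195 − (-116) = 311
Change in W: 311 − 446 = -135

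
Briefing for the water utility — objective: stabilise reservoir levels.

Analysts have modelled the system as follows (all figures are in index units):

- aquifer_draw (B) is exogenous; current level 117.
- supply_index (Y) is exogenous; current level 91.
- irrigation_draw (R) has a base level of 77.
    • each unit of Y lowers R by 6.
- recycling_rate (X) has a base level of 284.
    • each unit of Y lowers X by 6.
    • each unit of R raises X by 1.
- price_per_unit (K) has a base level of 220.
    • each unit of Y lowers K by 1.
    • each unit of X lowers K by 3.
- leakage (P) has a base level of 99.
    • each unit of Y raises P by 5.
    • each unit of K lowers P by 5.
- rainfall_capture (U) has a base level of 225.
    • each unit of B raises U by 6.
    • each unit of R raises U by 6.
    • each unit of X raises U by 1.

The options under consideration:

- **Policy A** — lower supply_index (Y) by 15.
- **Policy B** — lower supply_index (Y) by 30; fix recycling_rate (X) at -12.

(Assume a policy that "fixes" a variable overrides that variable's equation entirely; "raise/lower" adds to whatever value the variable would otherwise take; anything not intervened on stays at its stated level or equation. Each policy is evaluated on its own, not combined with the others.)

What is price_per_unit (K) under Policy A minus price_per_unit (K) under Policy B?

1602

Policy A (Y − 15):
  Y = 91 − 15 = 76
  R = 77 − 6·76 = -379
  X = 284 − 6·76 + (-379) = -551
  K = 220 − 76 − 3·(-551) = 1797
Policy B (Y − 30, X := -12):
  Y = 91 − 30 = 61
  R = 77 − 6·61 = -289
  X = -12
  K = 220 − 61 − 3·(-12) = 195
K: 1797 − 195 = 1602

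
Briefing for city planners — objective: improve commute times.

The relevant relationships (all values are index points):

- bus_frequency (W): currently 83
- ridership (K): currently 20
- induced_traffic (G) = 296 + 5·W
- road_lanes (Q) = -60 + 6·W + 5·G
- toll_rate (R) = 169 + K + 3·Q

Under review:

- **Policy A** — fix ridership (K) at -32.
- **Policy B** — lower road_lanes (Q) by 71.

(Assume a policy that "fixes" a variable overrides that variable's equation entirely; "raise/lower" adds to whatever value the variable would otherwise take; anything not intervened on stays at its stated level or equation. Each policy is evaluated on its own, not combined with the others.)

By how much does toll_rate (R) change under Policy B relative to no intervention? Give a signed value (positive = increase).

Baseline:
  W = 83
  K = 20
  G = 296 + 5·83 = 711
  Q = -60 + 6·83 + 5·711 = 3993
  R = 169 + 20 + 3·3993 = 12168
Policy B (Q − 71):
  W = 83
  K = 20
  G = 296 + 5·83 = 711
  Q = -60 + 6·83 + 5·711 (−71 from intervention) = 3922
  R = 169 + 20 + 3·3922 = 11955
Change in R: 11955 − 12168 = -213

-213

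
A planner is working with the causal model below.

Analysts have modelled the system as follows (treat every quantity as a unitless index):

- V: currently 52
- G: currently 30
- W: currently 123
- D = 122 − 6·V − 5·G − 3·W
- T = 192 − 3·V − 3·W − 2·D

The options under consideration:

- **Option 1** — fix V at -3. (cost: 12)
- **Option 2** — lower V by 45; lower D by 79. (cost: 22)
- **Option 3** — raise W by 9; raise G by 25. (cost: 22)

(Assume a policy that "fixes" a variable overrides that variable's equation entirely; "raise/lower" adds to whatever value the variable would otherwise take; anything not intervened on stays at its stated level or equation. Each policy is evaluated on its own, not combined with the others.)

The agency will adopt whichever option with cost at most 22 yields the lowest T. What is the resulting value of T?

Option 1 (V := -3):
  V = -3
  G = 30
  W = 123
  D = 122 − 6·(-3) − 5·30 − 3·123 = -379
  T = 192 − 3·(-3) − 3·123 − 2·(-379) = 590
Option 2 (V − 45, D − 79):
  V = 52 − 45 = 7
  G = 30
  W = 123
  D = 122 − 6·7 − 5·30 − 3·123 (−79 from intervention) = -518
  T = 192 − 3·7 − 3·123 − 2·(-518) = 838
Option 3 (W + 9, G + 25):
  V = 52
  G = 30 + 25 = 55
  W = 123 + 9 = 132
  D = 122 − 6·52 − 5·55 − 3·132 = -861
  T = 192 − 3·52 − 3·132 − 2·(-861) = 1362
Comparing — Option 1: T=590, Option 2: T=838, Option 3: T=1362. Lowest is 590 (Option 1).

590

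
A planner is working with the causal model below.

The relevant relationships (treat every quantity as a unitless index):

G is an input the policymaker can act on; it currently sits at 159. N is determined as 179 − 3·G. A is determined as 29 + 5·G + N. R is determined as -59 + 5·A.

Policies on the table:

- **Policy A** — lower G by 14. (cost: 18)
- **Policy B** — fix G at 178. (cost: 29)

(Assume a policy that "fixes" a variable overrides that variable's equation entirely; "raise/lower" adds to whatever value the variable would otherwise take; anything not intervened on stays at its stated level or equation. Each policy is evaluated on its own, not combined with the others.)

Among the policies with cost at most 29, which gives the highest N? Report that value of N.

Policy A (G − 14):
  G = 159 − 14 = 145
  N = 179 − 3·145 = -256
Policy B (G := 178):
  G = 178
  N = 179 − 3·178 = -355
Comparing — Policy A: N=-256, Policy B: N=-355. Highest is -256 (Policy A).

-256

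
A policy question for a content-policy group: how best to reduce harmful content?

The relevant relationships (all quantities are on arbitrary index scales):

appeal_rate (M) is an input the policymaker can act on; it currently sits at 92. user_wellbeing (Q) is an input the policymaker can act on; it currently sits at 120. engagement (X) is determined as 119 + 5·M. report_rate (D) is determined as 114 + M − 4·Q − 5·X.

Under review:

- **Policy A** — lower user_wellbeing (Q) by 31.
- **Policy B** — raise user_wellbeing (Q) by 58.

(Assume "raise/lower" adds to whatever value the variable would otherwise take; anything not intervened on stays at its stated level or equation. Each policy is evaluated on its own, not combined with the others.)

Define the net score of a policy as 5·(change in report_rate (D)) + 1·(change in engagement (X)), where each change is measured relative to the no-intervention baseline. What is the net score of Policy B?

-1160

Baseline:
  M = 92
  Q = 120
  X = 119 + 5·92 = 579
  D = 114 + 92 − 4·120 − 5·579 = -3169
Policy B (Q + 58):
  M = 92
  Q = 120 + 58 = 178
  X = 119 + 5·92 = 579
  D = 114 + 92 − 4·178 − 5·579 = -3401
ΔD = -3401 − (-3169) = -232; ΔX = 579 − 579 = 0
Score = 5·(-232) + 1·0 = -1160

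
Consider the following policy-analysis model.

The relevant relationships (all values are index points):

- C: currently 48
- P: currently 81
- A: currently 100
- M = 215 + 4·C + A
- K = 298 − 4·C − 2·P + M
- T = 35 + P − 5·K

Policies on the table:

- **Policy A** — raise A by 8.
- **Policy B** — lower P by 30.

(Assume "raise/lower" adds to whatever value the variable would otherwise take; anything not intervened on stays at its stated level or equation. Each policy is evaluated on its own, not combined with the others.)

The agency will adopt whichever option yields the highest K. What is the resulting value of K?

Policy A (A + 8):
  C = 48
  P = 81
  A = 100 + 8 = 108
  M = 215 + 4·48 + 108 = 515
  K = 298 − 4·48 − 2·81 + 515 = 459
Policy B (P − 30):
  C = 48
  P = 81 − 30 = 51
  A = 100
  M = 215 + 4·48 + 100 = 507
  K = 298 − 4·48 − 2·51 + 507 = 511
Comparing — Policy A: K=459, Policy B: K=511. Highest is 511 (Policy B).

511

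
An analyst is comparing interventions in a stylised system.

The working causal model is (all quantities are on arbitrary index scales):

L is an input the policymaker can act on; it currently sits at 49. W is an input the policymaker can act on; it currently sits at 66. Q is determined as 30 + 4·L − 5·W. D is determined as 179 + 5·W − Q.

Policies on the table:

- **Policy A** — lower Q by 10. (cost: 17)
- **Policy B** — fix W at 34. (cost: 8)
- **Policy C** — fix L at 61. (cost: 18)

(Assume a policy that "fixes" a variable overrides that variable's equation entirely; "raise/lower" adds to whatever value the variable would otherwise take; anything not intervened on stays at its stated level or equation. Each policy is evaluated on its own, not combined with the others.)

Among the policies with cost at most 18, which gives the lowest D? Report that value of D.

Policy A (Q − 10):
  L = 49
  W = 66
  Q = 30 + 4·49 − 5·66 (−10 from intervention) = -114
  D = 179 + 5·66 − (-114) = 623
Policy B (W := 34):
  L = 49
  W = 34
  Q = 30 + 4·49 − 5·34 = 56
  D = 179 + 5·34 − 56 = 293
Policy C (L := 61):
  L = 61
  W = 66
  Q = 30 + 4·61 − 5·66 = -56
  D = 179 + 5·66 − (-56) = 565
Comparing — Policy A: D=623, Policy B: D=293, Policy C: D=565. Lowest is 293 (Policy B).

293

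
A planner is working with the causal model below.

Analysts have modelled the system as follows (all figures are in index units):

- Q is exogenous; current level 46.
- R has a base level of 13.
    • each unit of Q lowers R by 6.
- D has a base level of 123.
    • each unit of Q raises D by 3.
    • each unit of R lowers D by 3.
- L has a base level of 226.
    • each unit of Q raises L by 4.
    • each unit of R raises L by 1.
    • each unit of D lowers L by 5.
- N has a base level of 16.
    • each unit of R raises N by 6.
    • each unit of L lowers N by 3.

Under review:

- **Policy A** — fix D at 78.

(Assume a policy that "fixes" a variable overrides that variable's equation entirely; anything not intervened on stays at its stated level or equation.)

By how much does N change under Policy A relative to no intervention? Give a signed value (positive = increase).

Baseline:
  Q = 46
  R = 13 − 6·46 = -263
  D = 123 + 3·46 − 3·(-263) = 1050
  L = 226 + 4·46 + (-263) − 5·1050 = -5103
  N = 16 + 6·(-263) − 3·(-5103) = 13747
Policy A (D := 78):
  Q = 46
  R = 13 − 6·46 = -263
  D = 78
  L = 226 + 4·46 + (-263) − 5·78 = -243
  N = 16 + 6·(-263) − 3·(-243) = -833
Change in N: -833 − 13747 = -14580

-14580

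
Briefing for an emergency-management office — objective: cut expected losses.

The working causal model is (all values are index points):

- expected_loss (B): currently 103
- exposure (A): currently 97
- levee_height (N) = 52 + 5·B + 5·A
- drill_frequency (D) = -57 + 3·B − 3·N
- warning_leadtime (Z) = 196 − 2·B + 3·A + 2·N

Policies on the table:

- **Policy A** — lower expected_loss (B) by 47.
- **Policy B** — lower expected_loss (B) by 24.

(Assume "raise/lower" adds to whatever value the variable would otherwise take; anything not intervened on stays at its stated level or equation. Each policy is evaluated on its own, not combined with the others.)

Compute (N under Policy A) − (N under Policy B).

Policy A (B − 47):
  B = 103 − 47 = 56
  A = 97
  N = 52 + 5·56 + 5·97 = 817
Policy B (B − 24):
  B = 103 − 24 = 79
  A = 97
  N = 52 + 5·79 + 5·97 = 932
N: 817 − 932 = -115

-115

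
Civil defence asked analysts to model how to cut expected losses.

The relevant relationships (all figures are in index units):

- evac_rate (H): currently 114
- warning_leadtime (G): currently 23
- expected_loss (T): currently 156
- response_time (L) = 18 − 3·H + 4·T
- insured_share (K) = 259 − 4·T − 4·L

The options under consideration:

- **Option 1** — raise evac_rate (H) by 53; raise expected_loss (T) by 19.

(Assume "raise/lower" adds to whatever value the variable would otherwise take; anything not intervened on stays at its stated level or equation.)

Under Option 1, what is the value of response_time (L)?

Option 1 (H + 53, T + 19):
  H = 114 + 53 = 167
  T = 156 + 19 = 175
  L = 18 − 3·167 + 4·175 = 217

217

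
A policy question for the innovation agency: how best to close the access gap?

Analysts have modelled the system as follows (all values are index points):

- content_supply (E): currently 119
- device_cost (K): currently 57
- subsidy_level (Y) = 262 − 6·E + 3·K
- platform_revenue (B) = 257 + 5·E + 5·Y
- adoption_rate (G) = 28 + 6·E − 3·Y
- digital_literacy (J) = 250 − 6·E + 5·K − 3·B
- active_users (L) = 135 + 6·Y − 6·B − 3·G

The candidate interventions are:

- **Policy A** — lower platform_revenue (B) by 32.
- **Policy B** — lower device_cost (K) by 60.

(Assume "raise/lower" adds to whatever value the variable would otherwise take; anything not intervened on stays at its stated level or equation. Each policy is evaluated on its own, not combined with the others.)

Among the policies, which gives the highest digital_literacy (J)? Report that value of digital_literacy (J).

Policy A (B − 32):
  E = 119
  K = 57
  Y = 262 − 6·119 + 3·57 = -281
  B = 257 + 5·119 + 5·(-281) (−32 from intervention) = -585
  J = 250 − 6·119 + 5·57 − 3·(-585) = 1576
Policy B (K − 60):
  E = 119
  K = 57 − 60 = -3
  Y = 262 − 6·119 + 3·(-3) = -461
  B = 257 + 5·119 + 5·(-461) = -1453
  J = 250 − 6·119 + 5·(-3) − 3·(-1453) = 3880
Comparing — Policy A: J=1576, Policy B: J=3880. Highest is 3880 (Policy B).

3880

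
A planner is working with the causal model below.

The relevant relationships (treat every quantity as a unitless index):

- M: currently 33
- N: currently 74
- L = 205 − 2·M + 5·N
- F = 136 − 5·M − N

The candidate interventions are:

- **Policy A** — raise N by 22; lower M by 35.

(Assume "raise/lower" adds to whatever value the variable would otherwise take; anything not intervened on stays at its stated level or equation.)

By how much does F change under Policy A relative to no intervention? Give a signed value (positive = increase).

Baseline:
  M = 33
  N = 74
  F = 136 − 5·33 − 74 = -103
Policy A (N + 22, M − 35):
  M = 33 − 35 = -2
  N = 74 + 22 = 96
  F = 136 − 5·(-2) − 96 = 50
Change in F: 50 − (-103) = 153

153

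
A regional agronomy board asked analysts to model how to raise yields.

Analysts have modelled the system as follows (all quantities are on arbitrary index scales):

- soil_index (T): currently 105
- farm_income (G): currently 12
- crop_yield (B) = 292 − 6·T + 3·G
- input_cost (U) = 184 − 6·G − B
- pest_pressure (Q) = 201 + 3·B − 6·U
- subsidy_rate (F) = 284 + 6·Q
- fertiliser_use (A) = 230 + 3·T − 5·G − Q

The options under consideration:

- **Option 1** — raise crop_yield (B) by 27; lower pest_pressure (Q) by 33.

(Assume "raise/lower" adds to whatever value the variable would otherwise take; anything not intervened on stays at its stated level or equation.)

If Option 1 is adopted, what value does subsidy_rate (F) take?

-17590

Option 1 (B + 27, Q − 33):
  T = 105
  G = 12
  B = 292 − 6·105 + 3·12 (+27 from intervention) = -275
  U = 184 − 6·12 − (-275) = 387
  Q = 201 + 3·(-275) − 6·387 (−33 from intervention) = -2979
  F = 284 + 6·(-2979) = -17590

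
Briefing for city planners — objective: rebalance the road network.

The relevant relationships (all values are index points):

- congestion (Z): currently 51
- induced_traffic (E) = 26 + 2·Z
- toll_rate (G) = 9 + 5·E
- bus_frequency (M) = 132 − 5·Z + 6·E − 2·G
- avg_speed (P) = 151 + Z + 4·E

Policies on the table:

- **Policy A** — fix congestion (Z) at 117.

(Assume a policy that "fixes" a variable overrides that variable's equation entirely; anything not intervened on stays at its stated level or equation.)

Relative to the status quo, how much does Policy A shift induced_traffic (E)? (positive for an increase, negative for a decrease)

132

Baseline:
  Z = 51
  E = 26 + 2·51 = 128
Policy A (Z := 117):
  Z = 117
  E = 26 + 2·117 = 260
Change in E: 260 − 128 = 132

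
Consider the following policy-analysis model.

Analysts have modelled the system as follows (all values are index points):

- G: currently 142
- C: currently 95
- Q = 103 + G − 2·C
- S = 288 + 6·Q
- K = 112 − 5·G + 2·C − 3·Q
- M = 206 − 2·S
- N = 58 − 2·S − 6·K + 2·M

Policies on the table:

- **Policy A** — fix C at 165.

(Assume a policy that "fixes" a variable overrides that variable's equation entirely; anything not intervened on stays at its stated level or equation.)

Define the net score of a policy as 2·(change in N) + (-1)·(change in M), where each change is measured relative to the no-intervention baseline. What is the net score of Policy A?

1680

Baseline:
  G = 142
  C = 95
  Q = 103 + 142 − 2·95 = 55
  S = 288 + 6·55 = 618
  K = 112 − 5·142 + 2·95 − 3·55 = -573
  M = 206 − 2·618 = -1030
  N = 58 − 2·618 − 6·(-573) + 2·(-1030) = 200
Policy A (C := 165):
  G = 142
  C = 165
  Q = 103 + 142 − 2·165 = -85
  S = 288 + 6·(-85) = -222
  K = 112 − 5·142 + 2·165 − 3·(-85) = -13
  M = 206 − 2·(-222) = 650
  N = 58 − 2·(-222) − 6·(-13) + 2·650 = 1880
ΔN = 1880 − 200 = 1680; ΔM = 650 − (-1030) = 1680
Score = 2·1680 + (-1)·1680 = 1680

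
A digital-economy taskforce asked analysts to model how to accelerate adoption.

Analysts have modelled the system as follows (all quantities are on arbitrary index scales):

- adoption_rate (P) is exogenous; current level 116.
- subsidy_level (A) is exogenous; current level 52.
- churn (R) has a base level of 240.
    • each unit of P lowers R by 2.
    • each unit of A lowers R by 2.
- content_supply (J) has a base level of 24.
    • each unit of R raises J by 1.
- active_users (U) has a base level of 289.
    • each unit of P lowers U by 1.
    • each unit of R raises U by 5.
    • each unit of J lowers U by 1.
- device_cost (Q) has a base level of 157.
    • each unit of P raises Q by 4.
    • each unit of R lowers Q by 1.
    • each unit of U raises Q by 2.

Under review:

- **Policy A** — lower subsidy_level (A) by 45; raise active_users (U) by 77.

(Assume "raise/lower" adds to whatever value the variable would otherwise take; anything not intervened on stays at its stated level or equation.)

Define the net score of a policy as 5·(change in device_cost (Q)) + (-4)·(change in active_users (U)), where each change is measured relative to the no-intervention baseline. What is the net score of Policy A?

2172

Baseline:
  P = 116
  A = 52
  R = 240 − 2·116 − 2·52 = -96
  J = 24 + (-96) = -72
  U = 289 − 116 + 5·(-96) − (-72) = -235
  Q = 157 + 4·116 − (-96) + 2·(-235) = 247
Policy A (A − 45, U + 77):
  P = 116
  A = 52 − 45 = 7
  R = 240 − 2·116 − 2·7 = -6
  J = 24 + (-6) = 18
  U = 289 − 116 + 5·(-6) − 18 (+77 from intervention) = 202
  Q = 157 + 4·116 − (-6) + 2·202 = 1031
ΔQ = 1031 − 247 = 784; ΔU = 202 − (-235) = 437
Score = 5·784 + (-4)·437 = 2172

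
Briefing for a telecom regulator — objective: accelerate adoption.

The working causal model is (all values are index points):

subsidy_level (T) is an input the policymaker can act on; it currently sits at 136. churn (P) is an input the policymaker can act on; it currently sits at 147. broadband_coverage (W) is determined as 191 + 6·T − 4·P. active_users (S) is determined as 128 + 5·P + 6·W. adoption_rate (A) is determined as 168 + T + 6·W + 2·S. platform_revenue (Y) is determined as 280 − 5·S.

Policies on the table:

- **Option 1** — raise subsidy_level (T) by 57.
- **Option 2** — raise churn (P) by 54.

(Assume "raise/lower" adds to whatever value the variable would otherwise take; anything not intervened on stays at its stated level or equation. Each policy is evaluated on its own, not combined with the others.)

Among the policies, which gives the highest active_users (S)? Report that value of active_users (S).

Option 1 (T + 57):
  T = 136 + 57 = 193
  P = 147
  W = 191 + 6·193 − 4·147 = 761
  S = 128 + 5·147 + 6·761 = 5429
Option 2 (P + 54):
  T = 136
  P = 147 + 54 = 201
  W = 191 + 6·136 − 4·201 = 203
  S = 128 + 5·201 + 6·203 = 2351
Comparing — Option 1: S=5429, Option 2: S=2351. Highest is 5429 (Option 1).

5429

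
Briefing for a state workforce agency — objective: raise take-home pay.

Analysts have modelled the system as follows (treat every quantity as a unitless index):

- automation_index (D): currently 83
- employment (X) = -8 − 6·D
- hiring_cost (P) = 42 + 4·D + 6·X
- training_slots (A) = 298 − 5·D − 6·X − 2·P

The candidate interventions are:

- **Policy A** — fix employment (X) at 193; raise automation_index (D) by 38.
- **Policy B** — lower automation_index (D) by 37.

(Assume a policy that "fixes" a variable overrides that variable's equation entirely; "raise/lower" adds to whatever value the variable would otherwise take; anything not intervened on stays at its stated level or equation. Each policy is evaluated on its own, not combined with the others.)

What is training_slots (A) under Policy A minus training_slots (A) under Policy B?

-9561

Policy A (X := 193, D + 38):
  D = 83 + 38 = 121
  X = 193
  P = 42 + 4·121 + 6·193 = 1684
  A = 298 − 5·121 − 6·193 − 2·1684 = -4833
Policy B (D − 37):
  D = 83 − 37 = 46
  X = -8 − 6·46 = -284
  P = 42 + 4·46 + 6·(-284) = -1478
  A = 298 − 5·46 − 6·(-284) − 2·(-1478) = 4728
A: -4833 − 4728 = -9561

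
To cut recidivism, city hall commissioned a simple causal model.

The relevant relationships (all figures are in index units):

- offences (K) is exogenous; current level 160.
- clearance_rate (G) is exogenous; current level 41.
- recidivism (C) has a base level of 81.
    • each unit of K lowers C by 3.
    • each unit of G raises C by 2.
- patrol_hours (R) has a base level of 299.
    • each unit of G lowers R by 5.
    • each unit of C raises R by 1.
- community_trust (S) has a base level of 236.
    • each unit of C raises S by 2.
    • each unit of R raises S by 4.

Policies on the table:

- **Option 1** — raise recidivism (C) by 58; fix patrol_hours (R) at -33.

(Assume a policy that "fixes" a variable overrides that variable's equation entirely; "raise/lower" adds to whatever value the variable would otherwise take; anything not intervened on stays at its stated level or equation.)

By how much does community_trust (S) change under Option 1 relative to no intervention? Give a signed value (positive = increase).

876

Baseline:
  K = 160
  G = 41
  C = 81 − 3·160 + 2·41 = -317
  R = 299 − 5·41 + (-317) = -223
  S = 236 + 2·(-317) + 4·(-223) = -1290
Option 1 (C + 58, R := -33):
  K = 160
  G = 41
  C = 81 − 3·160 + 2·41 (+58 from intervention) = -259
  R = -33
  S = 236 + 2·(-259) + 4·(-33) = -414
Change in S: -414 − (-1290) = 876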